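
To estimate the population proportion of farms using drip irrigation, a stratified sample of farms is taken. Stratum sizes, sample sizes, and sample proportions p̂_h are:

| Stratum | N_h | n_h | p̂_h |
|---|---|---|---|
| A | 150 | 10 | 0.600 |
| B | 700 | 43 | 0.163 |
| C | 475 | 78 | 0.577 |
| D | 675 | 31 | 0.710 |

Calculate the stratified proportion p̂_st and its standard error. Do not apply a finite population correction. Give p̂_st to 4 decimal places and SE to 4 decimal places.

p̂_st ≈ 0.4787, SE ≈ 0.0388

N = 2000; stratum weights W_h = N_h/N.
p̂_st = Σ W_h p̂_h = (150·0.600 + 700·0.163 + 475·0.577 + 675·0.710)/2000 = 0.47871
V̂(p̂_st) = Σ W_h² p̂_h(1−p̂_h)/(n_h−1):
  stratum A: (150/2000)²·0.600·0.400/9 = 0.00015
  stratum B: (700/2000)²·0.163·0.837/42 = 0.000397924
  stratum C: (475/2000)²·0.577·0.423/77 = 0.000178794
  stratum D: (675/2000)²·0.710·0.290/30 = 0.000781777
V̂(p̂_st) = 0.00150849; SE = √V̂ = 0.0388393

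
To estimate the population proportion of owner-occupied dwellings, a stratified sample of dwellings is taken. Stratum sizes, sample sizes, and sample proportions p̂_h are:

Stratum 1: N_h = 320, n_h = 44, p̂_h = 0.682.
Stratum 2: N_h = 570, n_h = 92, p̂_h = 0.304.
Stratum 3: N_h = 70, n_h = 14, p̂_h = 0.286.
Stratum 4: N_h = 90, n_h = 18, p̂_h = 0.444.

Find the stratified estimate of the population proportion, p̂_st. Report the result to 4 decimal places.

p̂_st ≈ 0.4300

N = 1050; stratum weights W_h = N_h/N.
p̂_st = Σ W_h p̂_h = (320·0.682 + 570·0.304 + 70·0.286 + 90·0.444)/1050 = 0.43000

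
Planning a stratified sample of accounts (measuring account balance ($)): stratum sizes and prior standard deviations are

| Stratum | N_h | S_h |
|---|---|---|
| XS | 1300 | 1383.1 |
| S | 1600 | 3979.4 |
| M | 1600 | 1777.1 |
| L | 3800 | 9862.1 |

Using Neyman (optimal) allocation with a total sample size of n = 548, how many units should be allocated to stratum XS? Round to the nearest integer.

20

Neyman allocation: n_h = n · N_h S_h / Σ N_i S_i, with n = 548.
  stratum XS: N_h·S_h = 1300·1383.1 = 1798030.00
  stratum S: N_h·S_h = 1600·3979.4 = 6367040.00
  stratum M: N_h·S_h = 1600·1777.1 = 2843360.00
  stratum L: N_h·S_h = 3800·9862.1 = 37475980.00
Σ N_h S_h = 48484410.00
n for stratum XS = 548·1798030.00/48484410.00 = 20.322 → 20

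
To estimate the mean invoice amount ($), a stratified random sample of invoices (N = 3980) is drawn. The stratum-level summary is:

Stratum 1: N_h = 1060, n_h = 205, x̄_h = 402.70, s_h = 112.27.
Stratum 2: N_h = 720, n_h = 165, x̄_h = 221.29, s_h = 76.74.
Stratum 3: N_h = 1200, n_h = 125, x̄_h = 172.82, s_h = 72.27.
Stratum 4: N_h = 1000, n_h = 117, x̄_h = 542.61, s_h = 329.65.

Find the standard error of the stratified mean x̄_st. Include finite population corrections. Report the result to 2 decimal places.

SE(x̄_st) ≈ 7.72

V̂(x̄_st) = Σ W_h² (1 − n_h/N_h) s_h²/n_h, with W_h = N_h/N and N = 3980:
  stratum 1: (1060/3980)²·(1 − 205/1060)·112.27²/205 = 3.51787
  stratum 2: (720/3980)²·(1 − 165/720)·76.74²/165 = 0.900366
  stratum 3: (1200/3980)²·(1 − 125/1200)·72.27²/125 = 3.40275
  stratum 4: (1000/3980)²·(1 − 117/1000)·329.65²/117 = 51.7744
V̂(x̄_st) = 59.5954
SE(x̄_st) = √59.5954 = 7.7198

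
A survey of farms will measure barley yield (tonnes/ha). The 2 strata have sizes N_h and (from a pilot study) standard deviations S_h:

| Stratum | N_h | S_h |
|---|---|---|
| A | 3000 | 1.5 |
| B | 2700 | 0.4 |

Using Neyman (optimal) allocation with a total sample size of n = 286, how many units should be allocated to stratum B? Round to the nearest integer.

55

Neyman allocation: n_h = n · N_h S_h / Σ N_i S_i, with n = 286.
  stratum A: N_h·S_h = 3000·1.5 = 4500.00
  stratum B: N_h·S_h = 2700·0.4 = 1080.00
Σ N_h S_h = 5580.00
n for stratum B = 286·1080.00/5580.00 = 55.355 → 55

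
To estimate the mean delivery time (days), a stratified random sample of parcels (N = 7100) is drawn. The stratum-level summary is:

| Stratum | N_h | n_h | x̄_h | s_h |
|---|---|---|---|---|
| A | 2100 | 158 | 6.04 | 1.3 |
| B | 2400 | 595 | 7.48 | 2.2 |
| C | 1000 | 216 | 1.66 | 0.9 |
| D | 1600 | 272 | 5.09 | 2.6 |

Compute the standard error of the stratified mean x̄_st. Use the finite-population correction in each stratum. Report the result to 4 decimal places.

SE(x̄_st) ≈ 0.0517

V̂(x̄_st) = Σ W_h² (1 − n_h/N_h) s_h²/n_h, with W_h = N_h/N and N = 7100:
  stratum A: (2100/7100)²·(1 − 158/2100)·1.3²/158 = 0.000865329
  stratum B: (2400/7100)²·(1 − 595/2400)·2.2²/595 = 0.000699037
  stratum C: (1000/7100)²·(1 − 216/1000)·0.9²/216 = 5.83218e-05
  stratum D: (1600/7100)²·(1 − 272/1600)·2.6²/272 = 0.00104756
V̂(x̄_st) = 0.00267025
SE(x̄_st) = √0.00267025 = 0.0516744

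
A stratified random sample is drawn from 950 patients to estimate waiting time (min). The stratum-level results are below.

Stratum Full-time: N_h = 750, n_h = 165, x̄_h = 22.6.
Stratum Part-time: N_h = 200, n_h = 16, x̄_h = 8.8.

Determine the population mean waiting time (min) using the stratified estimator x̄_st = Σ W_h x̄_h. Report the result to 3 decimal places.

x̄_st ≈ 19.695

N = Σ N_h = 950. Stratum weights W_h = N_h/N.
x̄_st = (750·22.6 + 200·8.8) / 950 = 19.69474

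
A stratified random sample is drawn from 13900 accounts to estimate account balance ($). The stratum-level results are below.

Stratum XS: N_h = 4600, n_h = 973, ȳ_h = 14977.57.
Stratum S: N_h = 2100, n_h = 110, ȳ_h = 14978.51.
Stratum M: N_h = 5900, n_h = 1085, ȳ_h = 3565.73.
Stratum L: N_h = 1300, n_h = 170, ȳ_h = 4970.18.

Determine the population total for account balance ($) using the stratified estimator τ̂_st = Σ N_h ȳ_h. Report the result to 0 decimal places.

τ̂_st ≈ 127850734

τ̂_st = Σ N_h ȳ_h = 4600·14977.57 + 2100·14978.51 + 5900·3565.73 + 1300·4970.18 = 127850734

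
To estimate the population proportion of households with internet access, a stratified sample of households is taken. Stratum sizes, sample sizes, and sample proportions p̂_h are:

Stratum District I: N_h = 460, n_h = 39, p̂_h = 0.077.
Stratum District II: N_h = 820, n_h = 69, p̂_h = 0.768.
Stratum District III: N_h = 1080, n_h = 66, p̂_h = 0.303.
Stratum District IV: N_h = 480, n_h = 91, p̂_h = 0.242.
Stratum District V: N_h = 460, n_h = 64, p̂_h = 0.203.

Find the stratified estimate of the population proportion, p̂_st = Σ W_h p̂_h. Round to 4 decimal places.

p̂_st ≈ 0.3642

N = 3300; stratum weights W_h = N_h/N.
p̂_st = Σ W_h p̂_h = (460·0.077 + 820·0.768 + 1080·0.303 + 480·0.242 + 460·0.203)/3300 = 0.36423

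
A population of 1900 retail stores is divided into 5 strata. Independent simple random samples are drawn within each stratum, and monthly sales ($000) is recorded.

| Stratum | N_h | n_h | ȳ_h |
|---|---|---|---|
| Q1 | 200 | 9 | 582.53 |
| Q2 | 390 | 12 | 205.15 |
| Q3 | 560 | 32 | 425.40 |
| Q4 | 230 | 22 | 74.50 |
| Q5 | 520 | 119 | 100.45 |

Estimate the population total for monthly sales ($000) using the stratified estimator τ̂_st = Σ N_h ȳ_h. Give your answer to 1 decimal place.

τ̂_st ≈ 504107.5

τ̂_st = Σ N_h ȳ_h = 200·582.53 + 390·205.15 + 560·425.40 + 230·74.50 + 520·100.45 = 504107.5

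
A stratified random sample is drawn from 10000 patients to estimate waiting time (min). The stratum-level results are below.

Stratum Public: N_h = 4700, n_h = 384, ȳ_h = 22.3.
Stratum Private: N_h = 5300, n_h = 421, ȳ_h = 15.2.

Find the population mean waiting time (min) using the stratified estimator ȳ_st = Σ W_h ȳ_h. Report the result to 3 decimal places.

ȳ_st ≈ 18.537

N = Σ N_h = 10000. Stratum weights W_h = N_h/N.
ȳ_st = (4700·22.3 + 5300·15.2) / 10000 = 18.53700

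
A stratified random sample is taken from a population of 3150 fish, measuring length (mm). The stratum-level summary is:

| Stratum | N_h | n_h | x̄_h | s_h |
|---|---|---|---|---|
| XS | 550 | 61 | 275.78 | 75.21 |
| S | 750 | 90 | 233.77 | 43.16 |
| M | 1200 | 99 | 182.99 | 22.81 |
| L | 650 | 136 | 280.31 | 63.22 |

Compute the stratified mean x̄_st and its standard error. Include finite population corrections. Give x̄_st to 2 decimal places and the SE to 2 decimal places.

x̄_st = Σ W_h x̄_h = (550·275.78 + 750·233.77 + 1200·182.99 + 650·280.31)/3150 = 231.36381
V̂(x̄_st) = Σ W_h² (1 − n_h/N_h) s_h²/n_h, with W_h = N_h/N and N = 3150:
  stratum XS: (550/3150)²·(1 − 61/550)·75.21²/61 = 2.51346
  stratum S: (750/3150)²·(1 − 90/750)·43.16²/90 = 1.03253
  stratum M: (1200/3150)²·(1 − 99/1200)·22.81²/99 = 0.699782
  stratum L: (650/3150)²·(1 − 136/650)·63.22²/136 = 0.989522
V̂(x̄_st) = 5.2353
SE(x̄_st) = √5.2353 = 2.28808

x̄_st ≈ 231.36, SE ≈ 2.29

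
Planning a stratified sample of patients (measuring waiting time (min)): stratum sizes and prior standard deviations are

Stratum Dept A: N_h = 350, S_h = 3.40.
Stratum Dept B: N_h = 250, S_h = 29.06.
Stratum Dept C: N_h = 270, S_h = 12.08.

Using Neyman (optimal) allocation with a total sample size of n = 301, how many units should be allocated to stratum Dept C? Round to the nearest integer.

84

Neyman allocation: n_h = n · N_h S_h / Σ N_i S_i, with n = 301.
  stratum Dept A: N_h·S_h = 350·3.40 = 1190.00
  stratum Dept B: N_h·S_h = 250·29.06 = 7265.00
  stratum Dept C: N_h·S_h = 270·12.08 = 3261.60
Σ N_h S_h = 11716.60
n for stratum Dept C = 301·3261.60/11716.60 = 83.791 → 84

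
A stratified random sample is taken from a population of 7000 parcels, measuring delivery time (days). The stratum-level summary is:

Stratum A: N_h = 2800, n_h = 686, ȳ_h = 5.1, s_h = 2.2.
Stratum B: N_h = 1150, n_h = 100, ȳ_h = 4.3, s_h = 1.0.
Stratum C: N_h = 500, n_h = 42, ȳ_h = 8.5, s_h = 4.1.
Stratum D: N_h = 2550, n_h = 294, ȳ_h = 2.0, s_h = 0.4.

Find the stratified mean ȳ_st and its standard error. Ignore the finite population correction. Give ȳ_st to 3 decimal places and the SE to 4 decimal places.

ȳ_st ≈ 4.082, SE ≈ 0.0593

ȳ_st = Σ W_h ȳ_h = (2800·5.1 + 1150·4.3 + 500·8.5 + 2550·2.0)/7000 = 4.08214
V̂(ȳ_st) = Σ W_h² s_h²/n_h, with W_h = N_h/N and N = 7000:
  stratum A: (2800/7000)²·2.2²/686 = 0.00112886
  stratum B: (1150/7000)²·1.0²/100 = 0.000269898
  stratum C: (500/7000)²·4.1²/42 = 0.00204203
  stratum D: (2550/7000)²·0.4²/294 = 7.22199e-05
V̂(ȳ_st) = 0.00351301
SE(ȳ_st) = √0.00351301 = 0.0592707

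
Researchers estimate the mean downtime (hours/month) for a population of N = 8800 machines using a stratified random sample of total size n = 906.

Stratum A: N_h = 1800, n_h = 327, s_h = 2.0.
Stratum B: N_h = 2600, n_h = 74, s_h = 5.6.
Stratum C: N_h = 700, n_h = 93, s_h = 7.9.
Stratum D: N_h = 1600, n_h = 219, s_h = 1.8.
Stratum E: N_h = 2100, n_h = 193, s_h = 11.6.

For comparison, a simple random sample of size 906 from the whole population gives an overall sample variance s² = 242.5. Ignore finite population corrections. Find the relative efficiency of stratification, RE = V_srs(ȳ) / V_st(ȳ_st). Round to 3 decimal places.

RE ≈ 3.266

V̂(ȳ_st) = Σ W_h² s_h²/n_h, with W_h = N_h/N and N = 8800:
  stratum A: (1800/8800)²·2.0²/327 = 0.00051179
  stratum B: (2600/8800)²·5.6²/74 = 0.0369935
  stratum C: (700/8800)²·7.9²/93 = 0.00424621
  stratum D: (1600/8800)²·1.8²/219 = 0.000489075
  stratum E: (2100/8800)²·11.6²/193 = 0.0397038
V_st = 0.0819444
V_srs = s²/n = 242.5/906 = 0.26766
Relative efficiency = V_srs / V_st = 0.26766/0.0819444 = 3.2664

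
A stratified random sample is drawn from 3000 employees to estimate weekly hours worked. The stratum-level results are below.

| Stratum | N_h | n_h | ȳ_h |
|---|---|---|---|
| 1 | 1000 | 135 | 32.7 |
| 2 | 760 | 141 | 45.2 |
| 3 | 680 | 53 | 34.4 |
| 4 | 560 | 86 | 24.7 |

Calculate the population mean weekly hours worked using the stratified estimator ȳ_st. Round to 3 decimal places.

N = Σ N_h = 3000. Stratum weights W_h = N_h/N.
ȳ_st = (1000·32.7 + 760·45.2 + 680·34.4 + 560·24.7) / 3000 = 34.75867

ȳ_st ≈ 34.759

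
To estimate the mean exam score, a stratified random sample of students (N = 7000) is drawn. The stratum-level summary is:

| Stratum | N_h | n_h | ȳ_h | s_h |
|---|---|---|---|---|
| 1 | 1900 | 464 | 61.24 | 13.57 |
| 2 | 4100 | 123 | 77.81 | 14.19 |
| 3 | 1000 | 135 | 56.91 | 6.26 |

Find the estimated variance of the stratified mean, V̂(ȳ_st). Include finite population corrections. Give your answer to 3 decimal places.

V̂(ȳ_st) = Σ W_h² (1 − n_h/N_h) s_h²/n_h, with W_h = N_h/N and N = 7000:
  stratum 1: (1900/7000)²·(1 − 464/1900)·13.57²/464 = 0.022098
  stratum 2: (4100/7000)²·(1 − 123/4100)·14.19²/123 = 0.544757
  stratum 3: (1000/7000)²·(1 − 135/1000)·6.26²/135 = 0.0051243
V̂(ȳ_st) = 0.57198

V̂(ȳ_st) ≈ 0.572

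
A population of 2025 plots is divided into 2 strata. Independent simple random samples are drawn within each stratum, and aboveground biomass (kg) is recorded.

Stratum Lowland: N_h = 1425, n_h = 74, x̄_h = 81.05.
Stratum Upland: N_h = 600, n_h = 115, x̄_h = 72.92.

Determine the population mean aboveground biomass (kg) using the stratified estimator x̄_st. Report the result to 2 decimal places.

N = Σ N_h = 2025. Stratum weights W_h = N_h/N.
x̄_st = (1425·81.05 + 600·72.92) / 2025 = 78.6411

x̄_st ≈ 78.64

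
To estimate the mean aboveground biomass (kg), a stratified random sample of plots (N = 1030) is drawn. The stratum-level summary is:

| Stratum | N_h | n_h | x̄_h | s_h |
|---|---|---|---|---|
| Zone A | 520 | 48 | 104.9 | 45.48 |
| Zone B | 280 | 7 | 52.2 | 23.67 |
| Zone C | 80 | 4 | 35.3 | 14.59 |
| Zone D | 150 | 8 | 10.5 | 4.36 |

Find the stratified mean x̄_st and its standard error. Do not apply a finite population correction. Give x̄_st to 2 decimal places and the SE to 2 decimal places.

x̄_st ≈ 71.42, SE ≈ 4.16

x̄_st = Σ W_h x̄_h = (520·104.9 + 280·52.2 + 80·35.3 + 150·10.5)/1030 = 71.42039
V̂(x̄_st) = Σ W_h² s_h²/n_h, with W_h = N_h/N and N = 1030:
  stratum Zone A: (520/1030)²·45.48²/48 = 10.9833
  stratum Zone B: (280/1030)²·23.67²/7 = 5.9148
  stratum Zone C: (80/1030)²·14.59²/4 = 0.321038
  stratum Zone D: (150/1030)²·4.36²/8 = 0.0503954
V̂(x̄_st) = 17.2695
SE(x̄_st) = √17.2695 = 4.15566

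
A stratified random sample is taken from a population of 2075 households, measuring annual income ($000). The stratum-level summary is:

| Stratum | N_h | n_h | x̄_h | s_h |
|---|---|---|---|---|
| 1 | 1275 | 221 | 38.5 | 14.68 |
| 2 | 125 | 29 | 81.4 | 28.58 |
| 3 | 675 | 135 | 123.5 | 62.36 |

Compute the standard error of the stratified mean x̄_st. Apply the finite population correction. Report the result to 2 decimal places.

SE(x̄_st) ≈ 1.68

V̂(x̄_st) = Σ W_h² (1 − n_h/N_h) s_h²/n_h, with W_h = N_h/N and N = 2075:
  stratum 1: (1275/2075)²·(1 − 221/1275)·14.68²/221 = 0.304351
  stratum 2: (125/2075)²·(1 − 29/125)·28.58²/29 = 0.0785003
  stratum 3: (675/2075)²·(1 − 135/675)·62.36²/135 = 2.4386
V̂(x̄_st) = 2.82145
SE(x̄_st) = √2.82145 = 1.67972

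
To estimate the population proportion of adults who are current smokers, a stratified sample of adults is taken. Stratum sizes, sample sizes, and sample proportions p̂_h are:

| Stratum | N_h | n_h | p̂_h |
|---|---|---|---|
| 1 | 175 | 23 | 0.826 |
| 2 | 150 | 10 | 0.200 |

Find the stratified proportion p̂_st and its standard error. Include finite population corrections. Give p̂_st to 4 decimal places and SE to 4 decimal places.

N = 325; stratum weights W_h = N_h/N.
p̂_st = Σ W_h p̂_h = (175·0.826 + 150·0.200)/325 = 0.53708
V̂(p̂_st) = Σ W_h² (1 − n_h/N_h) p̂_h(1−p̂_h)/(n_h−1):
  stratum 1: (175/325)²·(1 − 23/175)·0.826·0.174/22 = 0.00164521
  stratum 2: (150/325)²·(1 − 10/150)·0.200·0.800/9 = 0.00353452
V̂(p̂_st) = 0.00517973; SE = √V̂ = 0.0719703

p̂_st ≈ 0.5371, SE ≈ 0.0720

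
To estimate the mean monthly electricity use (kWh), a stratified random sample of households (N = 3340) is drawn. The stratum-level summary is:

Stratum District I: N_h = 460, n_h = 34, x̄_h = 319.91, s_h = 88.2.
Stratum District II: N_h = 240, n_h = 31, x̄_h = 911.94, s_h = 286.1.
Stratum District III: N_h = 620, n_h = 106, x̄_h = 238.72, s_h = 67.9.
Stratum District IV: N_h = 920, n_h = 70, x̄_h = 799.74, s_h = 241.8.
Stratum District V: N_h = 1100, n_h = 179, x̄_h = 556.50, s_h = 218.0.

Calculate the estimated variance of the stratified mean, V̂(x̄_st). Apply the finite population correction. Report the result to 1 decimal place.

V̂(x̄_st) ≈ 99.8

V̂(x̄_st) = Σ W_h² (1 − n_h/N_h) s_h²/n_h, with W_h = N_h/N and N = 3340:
  stratum District I: (460/3340)²·(1 − 34/460)·88.2²/34 = 4.01914
  stratum District II: (240/3340)²·(1 − 31/240)·286.1²/31 = 11.8724
  stratum District III: (620/3340)²·(1 − 106/620)·67.9²/106 = 1.2425
  stratum District IV: (920/3340)²·(1 − 70/920)·241.8²/70 = 58.5502
  stratum District V: (1100/3340)²·(1 − 179/1100)·218.0²/179 = 24.1112
V̂(x̄_st) = 99.7955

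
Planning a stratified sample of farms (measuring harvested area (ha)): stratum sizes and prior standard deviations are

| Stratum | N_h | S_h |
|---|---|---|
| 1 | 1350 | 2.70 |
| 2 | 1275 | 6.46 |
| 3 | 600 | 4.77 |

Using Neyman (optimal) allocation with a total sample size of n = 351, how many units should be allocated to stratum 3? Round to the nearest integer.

68

Neyman allocation: n_h = n · N_h S_h / Σ N_i S_i, with n = 351.
  stratum 1: N_h·S_h = 1350·2.70 = 3645.00
  stratum 2: N_h·S_h = 1275·6.46 = 8236.50
  stratum 3: N_h·S_h = 600·4.77 = 2862.00
Σ N_h S_h = 14743.50
n for stratum 3 = 351·2862.00/14743.50 = 68.136 → 68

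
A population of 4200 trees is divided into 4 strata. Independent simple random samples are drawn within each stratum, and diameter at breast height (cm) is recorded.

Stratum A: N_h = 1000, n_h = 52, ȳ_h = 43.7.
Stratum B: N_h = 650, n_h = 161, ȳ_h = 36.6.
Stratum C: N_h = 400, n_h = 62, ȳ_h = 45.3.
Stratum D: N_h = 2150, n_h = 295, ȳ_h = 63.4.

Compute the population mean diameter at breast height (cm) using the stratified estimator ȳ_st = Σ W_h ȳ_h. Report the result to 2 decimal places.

N = Σ N_h = 4200. Stratum weights W_h = N_h/N.
ȳ_st = (1000·43.7 + 650·36.6 + 400·45.3 + 2150·63.4) / 4200 = 52.8381

ȳ_st ≈ 52.84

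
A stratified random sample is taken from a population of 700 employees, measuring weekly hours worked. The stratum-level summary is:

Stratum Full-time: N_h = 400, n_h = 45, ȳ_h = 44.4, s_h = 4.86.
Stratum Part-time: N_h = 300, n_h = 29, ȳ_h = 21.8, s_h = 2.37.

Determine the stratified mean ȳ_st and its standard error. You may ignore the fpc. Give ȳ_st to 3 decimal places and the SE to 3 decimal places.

ȳ_st ≈ 34.714, SE ≈ 0.455

ȳ_st = Σ W_h ȳ_h = (400·44.4 + 300·21.8)/700 = 34.71429
V̂(ȳ_st) = Σ W_h² s_h²/n_h, with W_h = N_h/N and N = 700:
  stratum Full-time: (400/700)²·4.86²/45 = 0.171389
  stratum Part-time: (300/700)²·2.37²/29 = 0.035575
V̂(ȳ_st) = 0.206964
SE(ȳ_st) = √0.206964 = 0.454933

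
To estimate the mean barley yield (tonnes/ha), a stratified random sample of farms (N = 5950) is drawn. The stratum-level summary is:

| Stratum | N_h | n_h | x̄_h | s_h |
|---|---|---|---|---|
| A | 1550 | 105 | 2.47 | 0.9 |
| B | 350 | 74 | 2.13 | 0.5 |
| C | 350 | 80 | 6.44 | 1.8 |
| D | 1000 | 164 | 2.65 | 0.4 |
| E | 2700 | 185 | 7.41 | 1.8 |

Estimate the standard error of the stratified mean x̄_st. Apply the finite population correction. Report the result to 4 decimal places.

V̂(x̄_st) = Σ W_h² (1 − n_h/N_h) s_h²/n_h, with W_h = N_h/N and N = 5950:
  stratum A: (1550/5950)²·(1 − 105/1550)·0.9²/105 = 0.000488047
  stratum B: (350/5950)²·(1 − 74/350)·0.5²/74 = 9.21831e-06
  stratum C: (350/5950)²·(1 − 80/350)·1.8²/80 = 0.000108107
  stratum D: (1000/5950)²·(1 − 164/1000)·0.4²/164 = 2.30382e-05
  stratum E: (2700/5950)²·(1 − 185/2700)·1.8²/185 = 0.00335924
V̂(x̄_st) = 0.00398765
SE(x̄_st) = √0.00398765 = 0.0631478

SE(x̄_st) ≈ 0.0631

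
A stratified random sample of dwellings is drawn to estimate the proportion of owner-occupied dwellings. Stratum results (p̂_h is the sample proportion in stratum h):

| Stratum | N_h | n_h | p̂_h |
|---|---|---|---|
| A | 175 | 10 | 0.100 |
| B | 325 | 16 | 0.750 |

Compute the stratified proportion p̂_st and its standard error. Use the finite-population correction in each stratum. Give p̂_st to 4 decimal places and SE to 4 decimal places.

p̂_st ≈ 0.5225, SE ≈ 0.0786

N = 500; stratum weights W_h = N_h/N.
p̂_st = Σ W_h p̂_h = (175·0.100 + 325·0.750)/500 = 0.52250
V̂(p̂_st) = Σ W_h² (1 − n_h/N_h) p̂_h(1−p̂_h)/(n_h−1):
  stratum A: (175/500)²·(1 − 10/175)·0.100·0.900/9 = 0.001155
  stratum B: (325/500)²·(1 − 16/325)·0.750·0.250/15 = 0.00502125
V̂(p̂_st) = 0.00617625; SE = √V̂ = 0.0785891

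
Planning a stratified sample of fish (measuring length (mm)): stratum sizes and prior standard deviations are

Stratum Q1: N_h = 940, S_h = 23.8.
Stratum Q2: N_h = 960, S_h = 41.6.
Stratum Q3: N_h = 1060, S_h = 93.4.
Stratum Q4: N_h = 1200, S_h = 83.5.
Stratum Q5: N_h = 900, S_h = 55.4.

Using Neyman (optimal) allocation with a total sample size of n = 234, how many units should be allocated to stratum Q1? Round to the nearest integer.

Neyman allocation: n_h = n · N_h S_h / Σ N_i S_i, with n = 234.
  stratum Q1: N_h·S_h = 940·23.8 = 22372.00
  stratum Q2: N_h·S_h = 960·41.6 = 39936.00
  stratum Q3: N_h·S_h = 1060·93.4 = 99004.00
  stratum Q4: N_h·S_h = 1200·83.5 = 100200.00
  stratum Q5: N_h·S_h = 900·55.4 = 49860.00
Σ N_h S_h = 311372.00
n for stratum Q1 = 234·22372.00/311372.00 = 16.813 → 17

17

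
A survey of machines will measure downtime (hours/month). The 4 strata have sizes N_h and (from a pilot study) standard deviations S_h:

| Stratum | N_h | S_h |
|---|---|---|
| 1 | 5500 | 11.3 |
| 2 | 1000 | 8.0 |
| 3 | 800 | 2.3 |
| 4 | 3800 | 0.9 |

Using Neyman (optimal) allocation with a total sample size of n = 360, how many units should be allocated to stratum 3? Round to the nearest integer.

9

Neyman allocation: n_h = n · N_h S_h / Σ N_i S_i, with n = 360.
  stratum 1: N_h·S_h = 5500·11.3 = 62150.00
  stratum 2: N_h·S_h = 1000·8.0 = 8000.00
  stratum 3: N_h·S_h = 800·2.3 = 1840.00
  stratum 4: N_h·S_h = 3800·0.9 = 3420.00
Σ N_h S_h = 75410.00
n for stratum 3 = 360·1840.00/75410.00 = 8.784 → 9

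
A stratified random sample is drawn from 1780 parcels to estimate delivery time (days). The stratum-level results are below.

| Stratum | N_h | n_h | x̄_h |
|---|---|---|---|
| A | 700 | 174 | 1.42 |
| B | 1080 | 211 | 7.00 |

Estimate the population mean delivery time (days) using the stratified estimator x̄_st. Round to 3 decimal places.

x̄_st ≈ 4.806

N = Σ N_h = 1780. Stratum weights W_h = N_h/N.
x̄_st = (700·1.42 + 1080·7.00) / 1780 = 4.80562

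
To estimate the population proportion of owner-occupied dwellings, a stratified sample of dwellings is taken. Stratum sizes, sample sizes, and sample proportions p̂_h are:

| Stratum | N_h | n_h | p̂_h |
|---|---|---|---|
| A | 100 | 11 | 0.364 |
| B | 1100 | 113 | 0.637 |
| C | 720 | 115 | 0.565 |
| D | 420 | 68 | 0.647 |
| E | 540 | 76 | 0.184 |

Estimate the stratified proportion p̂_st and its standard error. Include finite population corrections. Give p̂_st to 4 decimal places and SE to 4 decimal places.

p̂_st ≈ 0.5260, SE ≈ 0.0230

N = 2880; stratum weights W_h = N_h/N.
p̂_st = Σ W_h p̂_h = (100·0.364 + 1100·0.637 + 720·0.565 + 420·0.647 + 540·0.184)/2880 = 0.52604
V̂(p̂_st) = Σ W_h² (1 − n_h/N_h) p̂_h(1−p̂_h)/(n_h−1):
  stratum A: (100/2880)²·(1 − 11/100)·0.364·0.636/10 = 2.48407e-05
  stratum B: (1100/2880)²·(1 − 113/1100)·0.637·0.363/112 = 0.000270242
  stratum C: (720/2880)²·(1 − 115/720)·0.565·0.435/114 = 0.000113223
  stratum D: (420/2880)²·(1 − 68/420)·0.647·0.353/67 = 6.07591e-05
  stratum E: (540/2880)²·(1 − 76/540)·0.184·0.816/75 = 6.04747e-05
V̂(p̂_st) = 0.00052954; SE = √V̂ = 0.0230117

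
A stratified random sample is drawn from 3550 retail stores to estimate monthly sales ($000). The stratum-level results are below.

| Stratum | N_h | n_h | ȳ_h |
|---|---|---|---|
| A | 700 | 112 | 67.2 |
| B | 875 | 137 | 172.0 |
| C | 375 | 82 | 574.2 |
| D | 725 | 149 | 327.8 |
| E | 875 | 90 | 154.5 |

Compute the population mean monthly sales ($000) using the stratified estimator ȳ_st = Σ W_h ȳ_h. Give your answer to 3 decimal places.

N = Σ N_h = 3550. Stratum weights W_h = N_h/N.
ȳ_st = (700·67.2 + 875·172.0 + 375·574.2 + 725·327.8 + 875·154.5) / 3550 = 221.32606

ȳ_st ≈ 221.326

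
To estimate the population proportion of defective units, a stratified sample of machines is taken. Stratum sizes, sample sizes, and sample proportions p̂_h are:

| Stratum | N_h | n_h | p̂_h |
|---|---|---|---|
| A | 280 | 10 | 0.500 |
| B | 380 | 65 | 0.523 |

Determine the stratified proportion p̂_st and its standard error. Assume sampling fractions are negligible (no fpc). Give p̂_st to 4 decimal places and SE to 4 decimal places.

N = 660; stratum weights W_h = N_h/N.
p̂_st = Σ W_h p̂_h = (280·0.500 + 380·0.523)/660 = 0.51324
V̂(p̂_st) = Σ W_h² p̂_h(1−p̂_h)/(n_h−1):
  stratum A: (280/660)²·0.500·0.500/9 = 0.00499949
  stratum B: (380/660)²·0.523·0.477/64 = 0.00129217
V̂(p̂_st) = 0.00629166; SE = √V̂ = 0.07932

p̂_st ≈ 0.5132, SE ≈ 0.0793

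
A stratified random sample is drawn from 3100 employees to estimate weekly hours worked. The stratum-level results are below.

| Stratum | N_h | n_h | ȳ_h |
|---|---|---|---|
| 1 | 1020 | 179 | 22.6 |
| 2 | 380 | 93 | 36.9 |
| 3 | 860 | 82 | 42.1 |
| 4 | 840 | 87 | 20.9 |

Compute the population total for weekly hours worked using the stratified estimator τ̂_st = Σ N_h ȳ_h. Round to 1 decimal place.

τ̂_st = Σ N_h ȳ_h = 1020·22.6 + 380·36.9 + 860·42.1 + 840·20.9 = 90836.0

τ̂_st ≈ 90836.0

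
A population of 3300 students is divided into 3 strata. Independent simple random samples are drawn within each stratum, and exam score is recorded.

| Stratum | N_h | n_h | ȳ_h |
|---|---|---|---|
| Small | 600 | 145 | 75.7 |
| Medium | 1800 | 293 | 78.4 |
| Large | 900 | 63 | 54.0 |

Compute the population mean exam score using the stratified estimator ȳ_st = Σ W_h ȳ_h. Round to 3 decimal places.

N = Σ N_h = 3300. Stratum weights W_h = N_h/N.
ȳ_st = (600·75.7 + 1800·78.4 + 900·54.0) / 3300 = 71.25455

ȳ_st ≈ 71.255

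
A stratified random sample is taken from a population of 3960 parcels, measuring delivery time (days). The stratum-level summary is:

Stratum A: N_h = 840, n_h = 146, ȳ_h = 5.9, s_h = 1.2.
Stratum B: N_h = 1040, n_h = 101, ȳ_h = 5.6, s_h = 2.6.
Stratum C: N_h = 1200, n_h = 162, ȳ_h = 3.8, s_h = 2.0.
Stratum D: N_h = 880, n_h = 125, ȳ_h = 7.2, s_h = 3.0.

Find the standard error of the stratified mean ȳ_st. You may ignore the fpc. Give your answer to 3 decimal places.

SE(ȳ_st) ≈ 0.104

V̂(ȳ_st) = Σ W_h² s_h²/n_h, with W_h = N_h/N and N = 3960:
  stratum A: (840/3960)²·1.2²/146 = 0.00044379
  stratum B: (1040/3960)²·2.6²/101 = 0.00461638
  stratum C: (1200/3960)²·2.0²/162 = 0.00226734
  stratum D: (880/3960)²·3.0²/125 = 0.00355556
V̂(ȳ_st) = 0.0108831
SE(ȳ_st) = √0.0108831 = 0.104322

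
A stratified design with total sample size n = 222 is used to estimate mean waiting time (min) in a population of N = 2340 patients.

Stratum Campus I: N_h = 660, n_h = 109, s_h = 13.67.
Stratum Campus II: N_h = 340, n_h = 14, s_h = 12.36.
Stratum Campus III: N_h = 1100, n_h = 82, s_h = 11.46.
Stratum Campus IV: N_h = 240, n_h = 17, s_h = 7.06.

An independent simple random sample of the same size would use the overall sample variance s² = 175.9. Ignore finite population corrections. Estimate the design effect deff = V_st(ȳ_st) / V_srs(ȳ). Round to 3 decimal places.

deff ≈ 0.948

V̂(ȳ_st) = Σ W_h² s_h²/n_h, with W_h = N_h/N and N = 2340:
  stratum Campus I: (660/2340)²·13.67²/109 = 0.136385
  stratum Campus II: (340/2340)²·12.36²/14 = 0.230375
  stratum Campus III: (1100/2340)²·11.46²/82 = 0.353923
  stratum Campus IV: (240/2340)²·7.06²/17 = 0.0308426
V_st = 0.751526
V_srs = s²/n = 175.9/222 = 0.792342
deff = V_st / V_srs = 0.751526/0.792342 = 0.9485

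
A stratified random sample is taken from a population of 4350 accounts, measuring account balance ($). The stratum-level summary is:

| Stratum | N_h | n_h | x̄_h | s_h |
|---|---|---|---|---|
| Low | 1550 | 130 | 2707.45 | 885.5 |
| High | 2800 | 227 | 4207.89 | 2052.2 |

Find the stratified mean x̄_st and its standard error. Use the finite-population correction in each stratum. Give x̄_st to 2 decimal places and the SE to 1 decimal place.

x̄_st = Σ W_h x̄_h = (1550·2707.45 + 2800·4207.89)/4350 = 3673.25046
V̂(x̄_st) = Σ W_h² (1 − n_h/N_h) s_h²/n_h, with W_h = N_h/N and N = 4350:
  stratum Low: (1550/4350)²·(1 − 130/1550)·885.5²/130 = 701.577
  stratum High: (2800/4350)²·(1 − 227/2800)·2052.2²/227 = 7063.71
V̂(x̄_st) = 7765.29
SE(x̄_st) = √7765.29 = 88.1209

x̄_st ≈ 3673.25, SE ≈ 88.1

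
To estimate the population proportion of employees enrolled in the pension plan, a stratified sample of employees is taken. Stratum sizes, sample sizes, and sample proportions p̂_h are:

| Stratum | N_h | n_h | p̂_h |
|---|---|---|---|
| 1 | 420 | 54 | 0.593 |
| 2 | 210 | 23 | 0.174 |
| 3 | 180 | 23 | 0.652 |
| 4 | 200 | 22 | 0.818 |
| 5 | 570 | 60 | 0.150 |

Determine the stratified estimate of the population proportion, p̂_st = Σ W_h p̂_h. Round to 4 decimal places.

p̂_st ≈ 0.4127

N = 1580; stratum weights W_h = N_h/N.
p̂_st = Σ W_h p̂_h = (420·0.593 + 210·0.174 + 180·0.652 + 200·0.818 + 570·0.150)/1580 = 0.41270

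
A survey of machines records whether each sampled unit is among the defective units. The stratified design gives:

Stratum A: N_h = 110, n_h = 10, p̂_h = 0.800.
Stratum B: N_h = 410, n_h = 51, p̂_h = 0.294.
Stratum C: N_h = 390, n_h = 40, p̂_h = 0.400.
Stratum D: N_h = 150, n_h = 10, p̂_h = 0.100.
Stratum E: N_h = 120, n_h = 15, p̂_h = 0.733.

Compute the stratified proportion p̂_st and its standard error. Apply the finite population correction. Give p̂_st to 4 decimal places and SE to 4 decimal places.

p̂_st ≈ 0.3962, SE ≈ 0.0382

N = 1180; stratum weights W_h = N_h/N.
p̂_st = Σ W_h p̂_h = (110·0.800 + 410·0.294 + 390·0.400 + 150·0.100 + 120·0.733)/1180 = 0.39619
V̂(p̂_st) = Σ W_h² (1 − n_h/N_h) p̂_h(1−p̂_h)/(n_h−1):
  stratum A: (110/1180)²·(1 − 10/110)·0.800·0.200/9 = 0.000140445
  stratum B: (410/1180)²·(1 − 51/410)·0.294·0.706/50 = 0.00043883
  stratum C: (390/1180)²·(1 − 40/390)·0.400·0.600/39 = 0.000603275
  stratum D: (150/1180)²·(1 − 10/150)·0.100·0.900/9 = 0.000150819
  stratum E: (120/1180)²·(1 − 15/120)·0.733·0.267/14 = 0.000126501
V̂(p̂_st) = 0.00145987; SE = √V̂ = 0.0382082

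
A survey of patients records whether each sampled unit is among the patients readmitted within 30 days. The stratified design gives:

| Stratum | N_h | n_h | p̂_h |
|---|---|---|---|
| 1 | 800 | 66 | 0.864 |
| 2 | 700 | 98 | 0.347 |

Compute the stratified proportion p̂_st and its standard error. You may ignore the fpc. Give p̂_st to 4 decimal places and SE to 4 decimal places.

p̂_st ≈ 0.6227, SE ≈ 0.0320

N = 1500; stratum weights W_h = N_h/N.
p̂_st = Σ W_h p̂_h = (800·0.864 + 700·0.347)/1500 = 0.62273
V̂(p̂_st) = Σ W_h² p̂_h(1−p̂_h)/(n_h−1):
  stratum 1: (800/1500)²·0.864·0.136/65 = 0.000514206
  stratum 2: (700/1500)²·0.347·0.653/97 = 0.000508727
V̂(p̂_st) = 0.00102293; SE = √V̂ = 0.0319833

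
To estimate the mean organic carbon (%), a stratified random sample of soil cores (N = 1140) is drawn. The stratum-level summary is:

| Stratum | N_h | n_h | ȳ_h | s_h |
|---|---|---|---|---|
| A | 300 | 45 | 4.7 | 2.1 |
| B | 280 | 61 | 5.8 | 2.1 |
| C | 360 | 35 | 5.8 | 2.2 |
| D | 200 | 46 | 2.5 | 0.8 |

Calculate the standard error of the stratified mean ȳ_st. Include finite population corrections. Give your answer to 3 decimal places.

SE(ȳ_st) ≈ 0.148

V̂(ȳ_st) = Σ W_h² (1 − n_h/N_h) s_h²/n_h, with W_h = N_h/N and N = 1140:
  stratum A: (300/1140)²·(1 − 45/300)·2.1²/45 = 0.0057687
  stratum B: (280/1140)²·(1 − 61/280)·2.1²/61 = 0.00341115
  stratum C: (360/1140)²·(1 − 35/360)·2.2²/35 = 0.0124495
  stratum D: (200/1140)²·(1 − 46/200)·0.8²/46 = 0.000329734
V̂(ȳ_st) = 0.0219591
SE(ȳ_st) = √0.0219591 = 0.148186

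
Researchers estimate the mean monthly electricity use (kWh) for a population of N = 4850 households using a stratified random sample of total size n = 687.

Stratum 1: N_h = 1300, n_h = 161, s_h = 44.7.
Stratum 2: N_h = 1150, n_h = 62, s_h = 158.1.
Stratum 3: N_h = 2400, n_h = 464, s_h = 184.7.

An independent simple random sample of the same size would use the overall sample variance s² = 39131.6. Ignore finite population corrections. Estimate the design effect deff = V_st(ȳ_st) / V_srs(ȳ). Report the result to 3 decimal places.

V̂(ȳ_st) = Σ W_h² s_h²/n_h, with W_h = N_h/N and N = 4850:
  stratum 1: (1300/4850)²·44.7²/161 = 0.891646
  stratum 2: (1150/4850)²·158.1²/62 = 22.6665
  stratum 3: (2400/4850)²·184.7²/464 = 18.0034
V_st = 41.5615
V_srs = s²/n = 39131.6/687 = 56.9601
deff = V_st / V_srs = 41.5615/56.9601 = 0.7297

deff ≈ 0.730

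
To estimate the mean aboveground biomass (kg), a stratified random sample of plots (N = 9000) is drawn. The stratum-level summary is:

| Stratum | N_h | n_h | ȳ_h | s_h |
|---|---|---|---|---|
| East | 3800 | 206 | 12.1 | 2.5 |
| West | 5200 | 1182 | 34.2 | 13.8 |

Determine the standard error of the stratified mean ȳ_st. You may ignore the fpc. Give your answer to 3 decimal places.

SE(ȳ_st) ≈ 0.243

V̂(ȳ_st) = Σ W_h² s_h²/n_h, with W_h = N_h/N and N = 9000:
  stratum East: (3800/9000)²·2.5²/206 = 0.00540873
  stratum West: (5200/9000)²·13.8²/1182 = 0.0537851
V̂(ȳ_st) = 0.0591939
SE(ȳ_st) = √0.0591939 = 0.243298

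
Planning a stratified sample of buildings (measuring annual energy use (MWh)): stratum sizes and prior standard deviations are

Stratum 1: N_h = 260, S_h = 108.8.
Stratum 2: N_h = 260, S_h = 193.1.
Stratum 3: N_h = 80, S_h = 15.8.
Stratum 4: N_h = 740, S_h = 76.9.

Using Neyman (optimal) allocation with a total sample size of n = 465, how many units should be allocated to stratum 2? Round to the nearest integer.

171

Neyman allocation: n_h = n · N_h S_h / Σ N_i S_i, with n = 465.
  stratum 1: N_h·S_h = 260·108.8 = 28288.00
  stratum 2: N_h·S_h = 260·193.1 = 50206.00
  stratum 3: N_h·S_h = 80·15.8 = 1264.00
  stratum 4: N_h·S_h = 740·76.9 = 56906.00
Σ N_h S_h = 136664.00
n for stratum 2 = 465·50206.00/136664.00 = 170.826 → 171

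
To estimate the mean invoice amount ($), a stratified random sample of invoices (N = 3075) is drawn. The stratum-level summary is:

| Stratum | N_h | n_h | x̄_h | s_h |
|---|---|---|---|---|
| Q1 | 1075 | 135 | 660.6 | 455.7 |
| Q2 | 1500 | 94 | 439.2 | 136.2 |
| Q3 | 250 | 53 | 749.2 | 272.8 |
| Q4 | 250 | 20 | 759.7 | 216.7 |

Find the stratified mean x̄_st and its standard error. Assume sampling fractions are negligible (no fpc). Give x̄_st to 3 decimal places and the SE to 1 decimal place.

x̄_st ≈ 567.860, SE ≈ 16.1

x̄_st = Σ W_h x̄_h = (1075·660.6 + 1500·439.2 + 250·749.2 + 250·759.7)/3075 = 567.86016
V̂(x̄_st) = Σ W_h² s_h²/n_h, with W_h = N_h/N and N = 3075:
  stratum Q1: (1075/3075)²·455.7²/135 = 187.997
  stratum Q2: (1500/3075)²·136.2²/94 = 46.959
  stratum Q3: (250/3075)²·272.8²/53 = 9.28117
  stratum Q4: (250/3075)²·216.7²/20 = 15.5195
V̂(x̄_st) = 259.757
SE(x̄_st) = √259.757 = 16.117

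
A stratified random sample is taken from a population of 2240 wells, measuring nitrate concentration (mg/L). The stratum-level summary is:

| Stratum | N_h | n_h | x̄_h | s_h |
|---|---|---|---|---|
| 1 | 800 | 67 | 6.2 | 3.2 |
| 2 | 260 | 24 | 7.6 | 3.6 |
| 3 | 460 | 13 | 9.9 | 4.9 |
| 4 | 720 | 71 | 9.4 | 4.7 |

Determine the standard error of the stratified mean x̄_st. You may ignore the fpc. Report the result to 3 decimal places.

SE(x̄_st) ≈ 0.370

V̂(x̄_st) = Σ W_h² s_h²/n_h, with W_h = N_h/N and N = 2240:
  stratum 1: (800/2240)²·3.2²/67 = 0.0194944
  stratum 2: (260/2240)²·3.6²/24 = 0.00727519
  stratum 3: (460/2240)²·4.9²/13 = 0.0778876
  stratum 4: (720/2240)²·4.7²/71 = 0.0321445
V̂(x̄_st) = 0.136802
SE(x̄_st) = √0.136802 = 0.369867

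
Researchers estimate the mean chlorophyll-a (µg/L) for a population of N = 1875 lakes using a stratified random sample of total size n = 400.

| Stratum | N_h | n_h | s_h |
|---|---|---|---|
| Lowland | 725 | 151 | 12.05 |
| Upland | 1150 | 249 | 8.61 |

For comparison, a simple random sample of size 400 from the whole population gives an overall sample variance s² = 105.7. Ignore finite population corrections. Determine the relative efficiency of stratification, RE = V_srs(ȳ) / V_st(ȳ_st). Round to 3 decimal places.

V̂(ȳ_st) = Σ W_h² s_h²/n_h, with W_h = N_h/N and N = 1875:
  stratum Lowland: (725/1875)²·12.05²/151 = 0.143771
  stratum Upland: (1150/1875)²·8.61²/249 = 0.111995
V_st = 0.255766
V_srs = s²/n = 105.7/400 = 0.26425
Relative efficiency = V_srs / V_st = 0.26425/0.255766 = 1.0332

RE ≈ 1.033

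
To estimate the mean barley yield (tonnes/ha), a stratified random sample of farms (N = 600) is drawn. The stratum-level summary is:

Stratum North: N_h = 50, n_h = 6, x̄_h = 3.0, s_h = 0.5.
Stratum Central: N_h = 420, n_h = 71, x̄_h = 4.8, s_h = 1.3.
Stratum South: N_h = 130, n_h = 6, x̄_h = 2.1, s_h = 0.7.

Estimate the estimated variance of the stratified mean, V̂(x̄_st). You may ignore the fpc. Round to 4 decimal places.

V̂(x̄_st) ≈ 0.0158

V̂(x̄_st) = Σ W_h² s_h²/n_h, with W_h = N_h/N and N = 600:
  stratum North: (50/600)²·0.5²/6 = 0.000289352
  stratum Central: (420/600)²·1.3²/71 = 0.0116634
  stratum South: (130/600)²·0.7²/6 = 0.0038338
V̂(x̄_st) = 0.0157865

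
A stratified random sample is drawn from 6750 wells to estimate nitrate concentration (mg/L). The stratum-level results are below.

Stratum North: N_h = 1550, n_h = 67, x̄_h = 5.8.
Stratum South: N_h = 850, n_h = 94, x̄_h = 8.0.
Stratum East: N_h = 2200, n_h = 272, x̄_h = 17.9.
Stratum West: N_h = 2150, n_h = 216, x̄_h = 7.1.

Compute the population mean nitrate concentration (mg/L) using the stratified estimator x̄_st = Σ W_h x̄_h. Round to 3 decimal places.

N = Σ N_h = 6750. Stratum weights W_h = N_h/N.
x̄_st = (1550·5.8 + 850·8.0 + 2200·17.9 + 2150·7.1) / 6750 = 10.43481

x̄_st ≈ 10.435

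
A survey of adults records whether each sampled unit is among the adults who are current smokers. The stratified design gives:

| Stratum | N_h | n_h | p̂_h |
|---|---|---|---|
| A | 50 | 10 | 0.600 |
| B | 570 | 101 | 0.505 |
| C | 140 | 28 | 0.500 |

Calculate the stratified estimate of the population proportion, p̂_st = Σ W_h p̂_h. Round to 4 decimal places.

p̂_st ≈ 0.5103

N = 760; stratum weights W_h = N_h/N.
p̂_st = Σ W_h p̂_h = (50·0.600 + 570·0.505 + 140·0.500)/760 = 0.51033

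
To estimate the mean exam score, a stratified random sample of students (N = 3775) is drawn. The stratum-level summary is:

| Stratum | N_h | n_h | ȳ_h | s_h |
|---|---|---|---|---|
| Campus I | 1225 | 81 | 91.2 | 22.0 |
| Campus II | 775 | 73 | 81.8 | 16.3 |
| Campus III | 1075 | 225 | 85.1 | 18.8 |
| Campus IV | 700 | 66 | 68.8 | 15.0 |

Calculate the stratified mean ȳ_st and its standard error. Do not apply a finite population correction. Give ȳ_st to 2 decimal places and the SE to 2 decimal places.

ȳ_st = Σ W_h ȳ_h = (1225·91.2 + 775·81.8 + 1075·85.1 + 700·68.8)/3775 = 83.37947
V̂(ȳ_st) = Σ W_h² s_h²/n_h, with W_h = N_h/N and N = 3775:
  stratum Campus I: (1225/3775)²·22.0²/81 = 0.629214
  stratum Campus II: (775/3775)²·16.3²/73 = 0.153399
  stratum Campus III: (1075/3775)²·18.8²/225 = 0.127384
  stratum Campus IV: (700/3775)²·15.0²/66 = 0.11722
V̂(ȳ_st) = 1.02722
SE(ȳ_st) = √1.02722 = 1.01352

ȳ_st ≈ 83.38, SE ≈ 1.01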